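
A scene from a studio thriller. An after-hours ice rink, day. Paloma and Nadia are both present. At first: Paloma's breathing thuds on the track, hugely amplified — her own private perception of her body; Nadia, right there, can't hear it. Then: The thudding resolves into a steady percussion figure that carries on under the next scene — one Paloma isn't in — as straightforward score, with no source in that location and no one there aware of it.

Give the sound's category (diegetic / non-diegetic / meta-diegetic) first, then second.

First: it's Paloma's subjective body sound, inaudible to Nadia → meta-diegetic.
Second: detached from Paloma and playing as sourceless score over a scene she isn't in — for the audience only → non-diegetic.

meta-diegetic, non-diegetic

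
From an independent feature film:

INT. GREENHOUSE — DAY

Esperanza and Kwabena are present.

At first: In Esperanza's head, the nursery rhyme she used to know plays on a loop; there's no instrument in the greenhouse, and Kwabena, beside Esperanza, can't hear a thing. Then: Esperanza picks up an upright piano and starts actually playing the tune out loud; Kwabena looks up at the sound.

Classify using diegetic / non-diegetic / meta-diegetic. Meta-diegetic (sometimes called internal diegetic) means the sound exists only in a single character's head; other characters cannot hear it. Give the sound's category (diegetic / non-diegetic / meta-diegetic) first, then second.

meta-diegetic, diegetic

First: the tune exists only as Esperanza's private memory; Kwabena can't hear it → meta-diegetic.
Second: Esperanza is now producing it live on an upright piano, in the room, and Kwabena hears it → diegetic.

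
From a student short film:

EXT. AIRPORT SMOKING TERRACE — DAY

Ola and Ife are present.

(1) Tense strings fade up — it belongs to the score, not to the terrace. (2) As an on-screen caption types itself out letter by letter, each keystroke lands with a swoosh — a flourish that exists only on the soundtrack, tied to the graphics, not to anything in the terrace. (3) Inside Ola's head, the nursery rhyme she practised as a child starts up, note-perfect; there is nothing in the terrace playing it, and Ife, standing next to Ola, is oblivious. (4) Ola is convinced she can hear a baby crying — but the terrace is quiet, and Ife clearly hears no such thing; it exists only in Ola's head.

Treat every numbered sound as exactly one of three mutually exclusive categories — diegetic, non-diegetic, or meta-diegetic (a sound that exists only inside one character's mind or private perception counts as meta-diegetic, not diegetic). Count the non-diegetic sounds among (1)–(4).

2

Sound (1): it has no source in the story world and no character can hear it — it's underscore, so non-diegetic.
Sound (2): the caption isn't part of the story world, so neither is the sound tied to it, so non-diegetic.
(3) is meta-diegetic: remembered music, private to Ola — Ife is oblivious because it isn't in the room.
(4) Ola alone 'hears' it — an imagined sound, not present in the space → meta-diegetic.
So 2 of the 4 are non-diegetic: (1), (2).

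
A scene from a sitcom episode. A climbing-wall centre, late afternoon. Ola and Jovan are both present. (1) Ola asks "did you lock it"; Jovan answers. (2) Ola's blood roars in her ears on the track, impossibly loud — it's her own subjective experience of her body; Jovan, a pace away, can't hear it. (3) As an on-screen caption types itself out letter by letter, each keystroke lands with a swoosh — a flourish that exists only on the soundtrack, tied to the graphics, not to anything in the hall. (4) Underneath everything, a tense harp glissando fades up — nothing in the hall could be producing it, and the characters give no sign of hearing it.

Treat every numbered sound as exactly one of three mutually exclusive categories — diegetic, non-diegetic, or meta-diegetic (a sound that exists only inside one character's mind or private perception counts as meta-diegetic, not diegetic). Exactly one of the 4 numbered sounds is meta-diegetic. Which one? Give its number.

2

(1) Ola is a character speaking aloud in the scene → diegetic.
(2) point-of-audition from inside Ola's body; not a sound in the room → meta-diegetic.
Sound (3): the caption isn't part of the story world, so neither is the sound tied to it, so non-diegetic.
(4) is non-diegetic: nothing in the hall produces it and the characters don't hear it — pure soundtrack.
Only (2) is meta-diegetic.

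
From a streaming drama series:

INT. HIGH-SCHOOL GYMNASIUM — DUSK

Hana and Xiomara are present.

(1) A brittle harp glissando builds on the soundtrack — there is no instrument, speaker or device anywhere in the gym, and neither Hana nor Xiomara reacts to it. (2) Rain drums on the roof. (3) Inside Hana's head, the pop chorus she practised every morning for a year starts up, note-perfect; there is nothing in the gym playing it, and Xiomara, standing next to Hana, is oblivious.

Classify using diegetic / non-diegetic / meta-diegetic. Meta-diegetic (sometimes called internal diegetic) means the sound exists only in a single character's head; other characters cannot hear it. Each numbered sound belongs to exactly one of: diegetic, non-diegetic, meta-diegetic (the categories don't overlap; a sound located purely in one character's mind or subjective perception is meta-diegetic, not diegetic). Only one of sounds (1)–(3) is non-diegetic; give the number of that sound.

1

(1) score with no on-screen or off-screen source; it exists for the audience alone → non-diegetic.
(2) is diegetic: it's the actual ambient sound of the location.
(3) is meta-diegetic: the music is a memory playing inside Hana's mind alone; no real-world source, Xiomara can't hear it.
Only (1) is non-diegetic.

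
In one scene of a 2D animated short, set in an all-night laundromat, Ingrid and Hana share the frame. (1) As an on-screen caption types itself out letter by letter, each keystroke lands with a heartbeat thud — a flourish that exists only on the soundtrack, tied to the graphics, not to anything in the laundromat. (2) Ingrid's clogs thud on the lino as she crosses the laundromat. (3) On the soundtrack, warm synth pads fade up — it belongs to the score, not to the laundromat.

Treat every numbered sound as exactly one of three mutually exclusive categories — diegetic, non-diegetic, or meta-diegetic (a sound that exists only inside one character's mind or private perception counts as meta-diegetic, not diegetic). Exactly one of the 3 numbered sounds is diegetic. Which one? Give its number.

2

(1) is non-diegetic: it accompanies on-screen graphics, not anything inside the story world.
Sound (2): a character's body making contact with the set — an in-world sound, so diegetic.
Sound (3): it has no source in the story world and no character can hear it — it's underscore, so non-diegetic.
Only (2) is diegetic.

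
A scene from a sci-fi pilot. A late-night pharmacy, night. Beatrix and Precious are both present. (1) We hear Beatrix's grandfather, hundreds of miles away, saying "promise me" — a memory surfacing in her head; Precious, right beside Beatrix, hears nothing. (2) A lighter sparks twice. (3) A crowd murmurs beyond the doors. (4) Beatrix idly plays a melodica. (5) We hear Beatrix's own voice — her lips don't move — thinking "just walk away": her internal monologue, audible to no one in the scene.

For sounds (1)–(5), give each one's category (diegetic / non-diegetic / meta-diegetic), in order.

meta-diegetic, diegetic, diegetic, diegetic, meta-diegetic

(1) a remembered line, private to Beatrix — not present in the room, not audible to Precious → meta-diegetic.
(2) is diegetic: a lighter is a real object/event in the scene's world.
Sound (3): it's the actual ambient sound of the location, so diegetic.
Sound (4): a character is playing a melodica on screen, so diegetic.
(5) is meta-diegetic: it's Beatrix's unspoken thought, heard only by the audience via her subjectivity.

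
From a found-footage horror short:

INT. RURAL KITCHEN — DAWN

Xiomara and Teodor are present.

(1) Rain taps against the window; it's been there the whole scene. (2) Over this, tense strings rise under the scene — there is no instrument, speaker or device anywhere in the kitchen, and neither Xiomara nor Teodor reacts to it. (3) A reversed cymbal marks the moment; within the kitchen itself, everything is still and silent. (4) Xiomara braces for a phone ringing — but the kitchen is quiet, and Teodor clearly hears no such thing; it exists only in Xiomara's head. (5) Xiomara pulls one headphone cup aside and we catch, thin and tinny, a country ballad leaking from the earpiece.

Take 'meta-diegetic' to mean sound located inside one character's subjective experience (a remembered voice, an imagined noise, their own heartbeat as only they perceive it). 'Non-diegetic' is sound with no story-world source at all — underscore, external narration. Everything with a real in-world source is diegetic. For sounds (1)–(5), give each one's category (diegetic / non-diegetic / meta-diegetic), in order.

(1) is diegetic: ambient/room sound belonging to the story's physical space.
(2) score with no on-screen or off-screen source; it exists for the audience alone → non-diegetic.
Sound (3): nothing in the scene produces it; it's an accent added for the audience, so non-diegetic.
(4) subjective to Xiomara: the kitchen is silent and Teodor hears nothing → meta-diegetic.
(5) the earpiece is a real device on Xiomara's head — source music → diegetic.

diegetic, non-diegetic, non-diegetic, meta-diegetic, diegetic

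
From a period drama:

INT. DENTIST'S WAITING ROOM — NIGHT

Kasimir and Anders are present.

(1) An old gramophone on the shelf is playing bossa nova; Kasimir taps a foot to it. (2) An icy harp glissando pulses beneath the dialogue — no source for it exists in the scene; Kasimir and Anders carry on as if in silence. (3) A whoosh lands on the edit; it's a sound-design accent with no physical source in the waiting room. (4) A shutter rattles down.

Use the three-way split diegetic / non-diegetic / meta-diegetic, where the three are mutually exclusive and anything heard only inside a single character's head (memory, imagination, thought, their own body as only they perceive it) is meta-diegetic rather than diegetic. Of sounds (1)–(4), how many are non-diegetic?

2

(1) is diegetic: source music from an old gramophone, which exists in the story world.
(2) is non-diegetic: it has no source in the story world and no character can hear it — it's underscore.
(3) is non-diegetic: nothing in the scene produces it; it's an accent added for the audience.
(4) a shutter is a real object/event in the scene's world → diegetic.
So 2 of the 4 are non-diegetic: (2), (3).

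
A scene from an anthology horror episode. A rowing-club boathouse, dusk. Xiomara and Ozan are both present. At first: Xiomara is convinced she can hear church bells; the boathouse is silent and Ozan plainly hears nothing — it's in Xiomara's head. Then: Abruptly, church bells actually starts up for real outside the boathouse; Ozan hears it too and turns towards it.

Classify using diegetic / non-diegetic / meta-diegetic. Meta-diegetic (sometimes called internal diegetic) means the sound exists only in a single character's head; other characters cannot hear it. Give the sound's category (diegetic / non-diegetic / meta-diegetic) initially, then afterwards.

meta-diegetic, diegetic

Initially: only Xiomara 'hears' it — imagined, in her mind → meta-diegetic.
Afterwards: now there's a real external source and Ozan hears it too — in the story world → diegetic.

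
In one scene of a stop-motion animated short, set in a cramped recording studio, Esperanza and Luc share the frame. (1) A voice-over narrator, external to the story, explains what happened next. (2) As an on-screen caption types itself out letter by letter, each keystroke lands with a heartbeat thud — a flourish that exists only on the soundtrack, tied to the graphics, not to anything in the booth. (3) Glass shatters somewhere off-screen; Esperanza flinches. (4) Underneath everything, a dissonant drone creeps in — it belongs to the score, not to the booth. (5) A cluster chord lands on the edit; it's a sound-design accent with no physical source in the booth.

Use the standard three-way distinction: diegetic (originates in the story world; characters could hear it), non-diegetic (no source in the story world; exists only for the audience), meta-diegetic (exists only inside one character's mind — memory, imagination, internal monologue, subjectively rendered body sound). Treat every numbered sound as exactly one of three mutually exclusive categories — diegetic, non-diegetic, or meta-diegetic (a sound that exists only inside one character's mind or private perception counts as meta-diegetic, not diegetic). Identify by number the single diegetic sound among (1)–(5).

3

Sound (1): the narrator exists outside the story world, addressing only the audience, so non-diegetic.
Sound (2): it accompanies on-screen graphics, not anything inside the story world, so non-diegetic.
(3) is diegetic: glass is a real object/event in the scene's world.
(4) nothing in the booth produces it and the characters don't hear it — pure soundtrack → non-diegetic.
(5) an editorial stinger — it belongs to the cut, not the story world → non-diegetic.
Only (3) is diegetic.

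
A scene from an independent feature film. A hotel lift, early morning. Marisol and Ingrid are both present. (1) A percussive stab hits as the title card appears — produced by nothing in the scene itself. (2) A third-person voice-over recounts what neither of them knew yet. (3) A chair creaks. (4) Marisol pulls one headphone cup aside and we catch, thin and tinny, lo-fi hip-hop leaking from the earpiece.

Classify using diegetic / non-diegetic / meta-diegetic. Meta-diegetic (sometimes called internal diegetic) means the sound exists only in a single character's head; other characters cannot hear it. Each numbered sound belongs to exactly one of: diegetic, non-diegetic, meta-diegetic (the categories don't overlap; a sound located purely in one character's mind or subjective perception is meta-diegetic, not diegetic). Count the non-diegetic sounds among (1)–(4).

(1) is non-diegetic: it's a sound-design accent with no in-world source; no one in the scene can hear it.
(2) is non-diegetic: the narrator exists outside the story world, addressing only the audience.
(3) is diegetic: an in-world source (a chair); characters could hear it.
(4) is diegetic: it's leaking from a physical pair of headphones in the scene.
Non-diegetic: (1), (2) — that's 2.

2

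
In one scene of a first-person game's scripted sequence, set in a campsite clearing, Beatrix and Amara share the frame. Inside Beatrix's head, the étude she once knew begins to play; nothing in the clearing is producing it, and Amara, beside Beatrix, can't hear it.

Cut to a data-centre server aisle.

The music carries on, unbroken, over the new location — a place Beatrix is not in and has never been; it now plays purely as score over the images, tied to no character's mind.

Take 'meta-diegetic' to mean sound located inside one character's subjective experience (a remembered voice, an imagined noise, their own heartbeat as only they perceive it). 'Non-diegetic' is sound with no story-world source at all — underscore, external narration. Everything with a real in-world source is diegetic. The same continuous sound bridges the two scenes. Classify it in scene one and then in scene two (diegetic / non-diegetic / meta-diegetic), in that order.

meta-diegetic, non-diegetic

Scene one: the music exists only inside Beatrix's mind; Amara can't hear it → meta-diegetic.
Scene two: it's detached from Beatrix entirely and plays over unrelated images with no in-world source — conventional underscore → non-diegetic.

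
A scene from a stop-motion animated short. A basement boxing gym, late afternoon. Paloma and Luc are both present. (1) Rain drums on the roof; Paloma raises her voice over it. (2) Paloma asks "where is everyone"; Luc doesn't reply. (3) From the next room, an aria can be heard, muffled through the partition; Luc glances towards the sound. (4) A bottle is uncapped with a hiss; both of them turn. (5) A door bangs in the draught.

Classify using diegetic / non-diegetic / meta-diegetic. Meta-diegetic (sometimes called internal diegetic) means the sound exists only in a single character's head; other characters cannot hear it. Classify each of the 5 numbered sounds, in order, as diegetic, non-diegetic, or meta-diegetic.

diegetic, diegetic, diegetic, diegetic, diegetic

(1) is diegetic: it's the actual ambient sound of the location.
(2) spoken by a character present in the story world → diegetic.
(3) the music has an off-screen but real-world source and a character hears it → diegetic.
(4) is diegetic: a bottle is a real object/event in the scene's world.
(5) an in-world source (a door); characters could hear it → diegetic.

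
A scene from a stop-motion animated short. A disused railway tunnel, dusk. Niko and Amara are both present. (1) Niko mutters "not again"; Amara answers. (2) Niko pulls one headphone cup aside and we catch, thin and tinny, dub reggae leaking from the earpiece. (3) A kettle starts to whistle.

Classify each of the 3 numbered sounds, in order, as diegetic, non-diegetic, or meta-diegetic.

diegetic, diegetic, diegetic

(1) is diegetic: on-screen dialogue — Niko speaks and Amara is there to hear.
(2) is diegetic: the headphones are an on-screen source.
Sound (3): an in-world source (a kettle); characters could hear it, so diegetic.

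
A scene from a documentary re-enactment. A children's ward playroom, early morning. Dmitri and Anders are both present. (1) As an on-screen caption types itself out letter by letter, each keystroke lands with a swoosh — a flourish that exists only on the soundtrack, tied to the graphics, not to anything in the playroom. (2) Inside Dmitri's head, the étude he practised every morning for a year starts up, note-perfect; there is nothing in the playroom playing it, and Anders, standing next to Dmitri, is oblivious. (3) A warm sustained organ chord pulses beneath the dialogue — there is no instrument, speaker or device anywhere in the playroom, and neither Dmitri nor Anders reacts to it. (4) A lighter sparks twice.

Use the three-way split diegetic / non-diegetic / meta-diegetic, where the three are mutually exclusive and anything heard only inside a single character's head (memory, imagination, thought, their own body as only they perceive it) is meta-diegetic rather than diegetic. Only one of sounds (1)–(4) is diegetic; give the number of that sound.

4

(1) is non-diegetic: sound married to a title/caption — outside the diegesis by definition.
(2) is meta-diegetic: it lives in Dmitri's subjectivity, not in the playroom.
(3) is non-diegetic: it has no source in the story world and no character can hear it — it's underscore.
Sound (4): the sound comes from a lighter physically present in the location, so diegetic.
Only (4) is diegetic.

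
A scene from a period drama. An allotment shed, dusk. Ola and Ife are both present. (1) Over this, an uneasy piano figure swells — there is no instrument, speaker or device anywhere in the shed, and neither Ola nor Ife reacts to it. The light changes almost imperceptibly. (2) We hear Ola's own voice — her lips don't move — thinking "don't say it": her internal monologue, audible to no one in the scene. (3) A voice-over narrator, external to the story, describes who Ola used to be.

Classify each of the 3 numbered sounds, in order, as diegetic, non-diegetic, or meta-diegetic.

non-diegetic, meta-diegetic, non-diegetic

Sound (1): nothing in the shed produces it and the characters don't hear it — pure soundtrack, so non-diegetic.
(2) is meta-diegetic: internal monologue — inside Ola's mind, not spoken into the scene.
Sound (3): external voice-over — not a character, not heard by anyone in the scene, so non-diegetic.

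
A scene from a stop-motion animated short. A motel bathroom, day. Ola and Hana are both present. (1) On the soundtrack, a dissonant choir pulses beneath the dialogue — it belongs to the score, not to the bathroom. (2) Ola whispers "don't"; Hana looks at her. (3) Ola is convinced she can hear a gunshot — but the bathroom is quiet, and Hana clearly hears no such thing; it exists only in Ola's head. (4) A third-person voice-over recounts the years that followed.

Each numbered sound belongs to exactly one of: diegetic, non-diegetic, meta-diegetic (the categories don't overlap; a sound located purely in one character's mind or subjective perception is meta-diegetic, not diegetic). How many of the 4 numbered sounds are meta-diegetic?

1

(1) is non-diegetic: it has no source in the story world and no character can hear it — it's underscore.
Sound (2): Ola is a character speaking aloud in the scene, so diegetic.
(3) is meta-diegetic: Ola alone 'hears' it — an imagined sound, not present in the space.
Sound (4): external voice-over — not a character, not heard by anyone in the scene, so non-diegetic.
Meta-diegetic: (3) — that's 1.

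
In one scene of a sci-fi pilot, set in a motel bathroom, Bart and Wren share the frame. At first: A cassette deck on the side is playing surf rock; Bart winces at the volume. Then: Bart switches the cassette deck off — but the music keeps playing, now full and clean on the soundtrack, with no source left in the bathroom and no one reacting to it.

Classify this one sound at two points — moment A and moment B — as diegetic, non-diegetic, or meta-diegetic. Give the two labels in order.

Moment A: a cassette deck is a real in-scene source and Bart reacts to it → diegetic.
Moment B: there is no longer any in-world source and no one can hear it — it has become underscore → non-diegetic.

diegetic, non-diegetic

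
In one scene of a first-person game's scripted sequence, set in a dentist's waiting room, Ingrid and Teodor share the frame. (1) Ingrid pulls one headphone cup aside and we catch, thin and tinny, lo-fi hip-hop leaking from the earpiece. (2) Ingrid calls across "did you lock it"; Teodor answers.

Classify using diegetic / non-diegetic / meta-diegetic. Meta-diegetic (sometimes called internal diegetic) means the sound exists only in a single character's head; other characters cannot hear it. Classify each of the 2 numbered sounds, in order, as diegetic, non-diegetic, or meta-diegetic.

diegetic, diegetic

(1) is diegetic: it's leaking from a physical pair of headphones in the scene.
(2) is diegetic: on-screen dialogue — Ingrid speaks and Teodor is there to hear.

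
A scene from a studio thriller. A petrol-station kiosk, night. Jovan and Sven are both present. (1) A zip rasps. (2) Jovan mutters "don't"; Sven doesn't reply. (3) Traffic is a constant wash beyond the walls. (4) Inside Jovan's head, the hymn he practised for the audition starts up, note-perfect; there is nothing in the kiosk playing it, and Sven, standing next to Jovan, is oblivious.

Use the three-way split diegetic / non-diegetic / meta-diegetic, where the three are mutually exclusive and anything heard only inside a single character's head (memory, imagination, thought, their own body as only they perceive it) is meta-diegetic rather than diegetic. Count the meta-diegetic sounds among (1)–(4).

1

(1) the sound comes from a zip physically present in the location → diegetic.
(2) spoken by a character present in the story world → diegetic.
(3) it's the actual ambient sound of the location → diegetic.
(4) the music is a memory playing inside Jovan's mind alone; no real-world source, Sven can't hear it → meta-diegetic.
So 1 of the 4 is meta-diegetic: (4).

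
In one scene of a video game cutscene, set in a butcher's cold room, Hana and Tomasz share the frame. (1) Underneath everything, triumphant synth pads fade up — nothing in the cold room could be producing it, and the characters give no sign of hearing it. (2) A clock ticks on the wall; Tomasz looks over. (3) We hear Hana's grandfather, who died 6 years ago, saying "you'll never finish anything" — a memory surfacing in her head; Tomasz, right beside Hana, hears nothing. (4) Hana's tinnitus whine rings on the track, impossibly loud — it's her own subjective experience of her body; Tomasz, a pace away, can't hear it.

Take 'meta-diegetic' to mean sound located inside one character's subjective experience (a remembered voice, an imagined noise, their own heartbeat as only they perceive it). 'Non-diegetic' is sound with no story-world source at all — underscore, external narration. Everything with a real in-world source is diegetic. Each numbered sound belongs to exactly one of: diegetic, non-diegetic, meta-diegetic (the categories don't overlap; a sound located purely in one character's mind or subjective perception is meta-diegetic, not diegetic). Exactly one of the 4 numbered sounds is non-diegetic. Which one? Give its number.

1

Sound (1): score with no on-screen or off-screen source; it exists for the audience alone, so non-diegetic.
Sound (2): the sound comes from a clock physically present in the location, so diegetic.
Sound (3): the voice is a memory playing only inside Hana's mind; Tomasz can't hear it, so meta-diegetic.
(4) is meta-diegetic: a subjective body sound — Hana's private perception, inaudible to Tomasz.
Only (1) is non-diegetic.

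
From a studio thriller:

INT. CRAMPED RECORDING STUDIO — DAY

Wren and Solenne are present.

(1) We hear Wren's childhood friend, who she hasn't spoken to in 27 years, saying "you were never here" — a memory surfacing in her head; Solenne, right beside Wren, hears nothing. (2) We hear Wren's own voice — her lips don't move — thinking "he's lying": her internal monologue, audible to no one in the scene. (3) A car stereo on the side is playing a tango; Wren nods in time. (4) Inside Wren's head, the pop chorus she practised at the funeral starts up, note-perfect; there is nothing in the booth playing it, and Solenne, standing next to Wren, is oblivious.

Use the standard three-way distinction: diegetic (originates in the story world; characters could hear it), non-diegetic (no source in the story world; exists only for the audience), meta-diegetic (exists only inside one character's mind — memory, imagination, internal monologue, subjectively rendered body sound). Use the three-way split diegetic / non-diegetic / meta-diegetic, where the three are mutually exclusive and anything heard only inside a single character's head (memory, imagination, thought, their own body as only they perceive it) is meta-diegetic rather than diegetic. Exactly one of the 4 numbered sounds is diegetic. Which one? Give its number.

(1) a remembered line, private to Wren — not present in the room, not audible to Solenne → meta-diegetic.
Sound (2): internal monologue — inside Wren's mind, not spoken into the scene, so meta-diegetic.
(3) source music from a car stereo, which exists in the story world → diegetic.
(4) it lives in Wren's subjectivity, not in the booth → meta-diegetic.
Only (3) is diegetic.

3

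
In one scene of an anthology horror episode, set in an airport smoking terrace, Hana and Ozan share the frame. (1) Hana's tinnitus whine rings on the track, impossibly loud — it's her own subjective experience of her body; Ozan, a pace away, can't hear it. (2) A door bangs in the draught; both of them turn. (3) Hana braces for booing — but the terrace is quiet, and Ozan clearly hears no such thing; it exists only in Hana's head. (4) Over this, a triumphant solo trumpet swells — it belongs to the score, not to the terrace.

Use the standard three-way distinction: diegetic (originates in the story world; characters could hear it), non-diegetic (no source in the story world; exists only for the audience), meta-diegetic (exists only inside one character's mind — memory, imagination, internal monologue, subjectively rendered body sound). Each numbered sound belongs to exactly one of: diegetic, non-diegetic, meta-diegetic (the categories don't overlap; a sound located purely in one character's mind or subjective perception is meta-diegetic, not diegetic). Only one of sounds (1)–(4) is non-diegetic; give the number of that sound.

4

Sound (1): point-of-audition from inside Hana's body; not a sound in the room, so meta-diegetic.
(2) is diegetic: a door is a real object/event in the scene's world.
(3) is meta-diegetic: the sound is imagined by Hana; nothing in the story world is producing it and Ozan can't hear it.
(4) nothing in the terrace produces it and the characters don't hear it — pure soundtrack → non-diegetic.
Only (4) is non-diegetic.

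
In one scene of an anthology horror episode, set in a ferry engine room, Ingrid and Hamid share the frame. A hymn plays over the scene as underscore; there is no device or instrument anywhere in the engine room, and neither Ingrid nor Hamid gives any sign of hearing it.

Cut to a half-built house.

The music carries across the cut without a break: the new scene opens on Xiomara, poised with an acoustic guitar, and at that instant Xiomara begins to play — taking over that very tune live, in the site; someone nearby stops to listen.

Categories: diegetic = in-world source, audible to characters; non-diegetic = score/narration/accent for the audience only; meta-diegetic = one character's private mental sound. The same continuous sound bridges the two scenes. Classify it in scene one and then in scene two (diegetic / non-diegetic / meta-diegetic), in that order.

Scene one: there's no in-world source anywhere and no character hears it — underscore for the audience only → non-diegetic.
Scene two: from the moment Xiomara starts playing, the tune is being performed on an acoustic guitar inside the story world and another character hears it → diegetic.

non-diegetic, diegetic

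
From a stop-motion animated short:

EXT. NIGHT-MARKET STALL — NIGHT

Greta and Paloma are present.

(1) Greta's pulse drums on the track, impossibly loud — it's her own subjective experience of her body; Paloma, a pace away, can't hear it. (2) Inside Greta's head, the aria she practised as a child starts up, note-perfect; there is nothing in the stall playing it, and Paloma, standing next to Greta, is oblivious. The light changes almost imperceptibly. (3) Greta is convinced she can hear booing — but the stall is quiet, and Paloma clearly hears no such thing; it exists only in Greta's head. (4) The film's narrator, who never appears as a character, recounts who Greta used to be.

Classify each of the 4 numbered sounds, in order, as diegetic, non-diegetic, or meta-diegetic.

(1) it's Greta's internal bodily sensation rendered as sound; only Greta 'hears' it → meta-diegetic.
Sound (2): the music is a memory playing inside Greta's mind alone; no real-world source, Paloma can't hear it, so meta-diegetic.
Sound (3): Greta alone 'hears' it — an imagined sound, not present in the space, so meta-diegetic.
(4) is non-diegetic: external voice-over — not a character, not heard by anyone in the scene.

meta-diegetic, meta-diegetic, meta-diegetic, non-diegetic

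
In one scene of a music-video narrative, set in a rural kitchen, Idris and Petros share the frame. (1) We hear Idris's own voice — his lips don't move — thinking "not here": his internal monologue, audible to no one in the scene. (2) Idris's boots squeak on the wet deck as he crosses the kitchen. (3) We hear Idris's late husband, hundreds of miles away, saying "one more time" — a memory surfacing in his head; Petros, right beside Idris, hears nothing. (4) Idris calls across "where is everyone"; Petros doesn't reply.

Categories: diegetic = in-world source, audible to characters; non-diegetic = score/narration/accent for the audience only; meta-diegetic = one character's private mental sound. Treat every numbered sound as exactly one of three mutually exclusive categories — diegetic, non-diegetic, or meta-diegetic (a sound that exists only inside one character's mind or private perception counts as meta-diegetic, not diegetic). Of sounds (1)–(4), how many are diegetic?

2

(1) it's Idris's unspoken thought, heard only by the audience via his subjectivity → meta-diegetic.
Sound (2): a character's body making contact with the set — an in-world sound, so diegetic.
(3) the voice is a memory playing only inside Idris's mind; Petros can't hear it → meta-diegetic.
Sound (4): Idris is a character speaking aloud in the scene, so diegetic.
Diegetic: (2), (4) — that's 2.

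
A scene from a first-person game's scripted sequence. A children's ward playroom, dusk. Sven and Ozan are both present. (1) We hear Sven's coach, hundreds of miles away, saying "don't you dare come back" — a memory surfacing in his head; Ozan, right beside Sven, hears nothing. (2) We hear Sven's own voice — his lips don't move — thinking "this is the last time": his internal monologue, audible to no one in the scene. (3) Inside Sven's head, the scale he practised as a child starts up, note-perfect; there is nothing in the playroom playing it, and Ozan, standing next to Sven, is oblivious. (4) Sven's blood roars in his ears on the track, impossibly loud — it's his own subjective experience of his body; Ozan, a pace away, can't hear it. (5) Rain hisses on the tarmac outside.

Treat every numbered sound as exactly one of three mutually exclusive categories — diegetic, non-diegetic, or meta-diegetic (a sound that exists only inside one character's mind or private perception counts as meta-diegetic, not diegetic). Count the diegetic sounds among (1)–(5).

1

Sound (1): the voice is a memory playing only inside Sven's mind; Ozan can't hear it, so meta-diegetic.
Sound (2): it's Sven's unspoken thought, heard only by the audience via his subjectivity, so meta-diegetic.
(3) is meta-diegetic: it lives in Sven's subjectivity, not in the playroom.
(4) a subjective body sound — Sven's private perception, inaudible to Ozan → meta-diegetic.
(5) is diegetic: rain is part of the location's real environment.
So 1 of the 5 is diegetic: (5).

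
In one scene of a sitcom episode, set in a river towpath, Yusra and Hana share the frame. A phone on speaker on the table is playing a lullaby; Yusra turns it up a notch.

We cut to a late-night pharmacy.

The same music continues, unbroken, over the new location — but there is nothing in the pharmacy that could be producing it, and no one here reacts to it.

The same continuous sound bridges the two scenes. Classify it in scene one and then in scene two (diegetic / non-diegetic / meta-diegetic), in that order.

Scene one: a phone on speaker is an on-screen source and Yusra reacts to it → diegetic.
Scene two: there is no source in the pharmacy and no one hears it — it's now underscore → non-diegetic.

diegetic, non-diegetic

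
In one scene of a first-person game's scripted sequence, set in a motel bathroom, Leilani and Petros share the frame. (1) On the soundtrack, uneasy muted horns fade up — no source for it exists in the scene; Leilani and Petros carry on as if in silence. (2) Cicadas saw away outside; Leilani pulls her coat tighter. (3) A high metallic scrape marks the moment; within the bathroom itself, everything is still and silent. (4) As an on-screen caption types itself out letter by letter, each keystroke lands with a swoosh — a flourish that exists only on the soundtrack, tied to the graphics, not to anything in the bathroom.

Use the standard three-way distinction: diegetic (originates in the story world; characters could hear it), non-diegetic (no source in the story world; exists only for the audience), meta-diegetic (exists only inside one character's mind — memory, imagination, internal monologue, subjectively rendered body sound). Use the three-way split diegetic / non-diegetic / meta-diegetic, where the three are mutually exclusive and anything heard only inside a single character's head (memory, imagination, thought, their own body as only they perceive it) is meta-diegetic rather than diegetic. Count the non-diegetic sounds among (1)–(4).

3

(1) is non-diegetic: score with no on-screen or off-screen source; it exists for the audience alone.
(2) cicadas is part of the location's real environment → diegetic.
(3) is non-diegetic: nothing in the scene produces it; it's an accent added for the audience.
(4) sound married to a title/caption — outside the diegesis by definition → non-diegetic.
Non-diegetic: (1), (3), (4) — that's 3.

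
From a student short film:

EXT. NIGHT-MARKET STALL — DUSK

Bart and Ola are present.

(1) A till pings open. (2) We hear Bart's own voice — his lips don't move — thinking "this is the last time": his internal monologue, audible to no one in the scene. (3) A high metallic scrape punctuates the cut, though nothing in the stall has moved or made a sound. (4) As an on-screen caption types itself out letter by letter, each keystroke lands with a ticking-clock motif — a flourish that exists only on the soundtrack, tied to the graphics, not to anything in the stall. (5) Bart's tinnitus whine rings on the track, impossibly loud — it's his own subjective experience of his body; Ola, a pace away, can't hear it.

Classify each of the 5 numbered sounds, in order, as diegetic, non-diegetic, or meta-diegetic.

diegetic, meta-diegetic, non-diegetic, non-diegetic, meta-diegetic

Sound (1): the sound comes from a till physically present in the location, so diegetic.
(2) internal monologue — inside Bart's mind, not spoken into the scene → meta-diegetic.
(3) is non-diegetic: an editorial stinger — it belongs to the cut, not the story world.
(4) sound married to a title/caption — outside the diegesis by definition → non-diegetic.
(5) point-of-audition from inside Bart's body; not a sound in the room → meta-diegetic.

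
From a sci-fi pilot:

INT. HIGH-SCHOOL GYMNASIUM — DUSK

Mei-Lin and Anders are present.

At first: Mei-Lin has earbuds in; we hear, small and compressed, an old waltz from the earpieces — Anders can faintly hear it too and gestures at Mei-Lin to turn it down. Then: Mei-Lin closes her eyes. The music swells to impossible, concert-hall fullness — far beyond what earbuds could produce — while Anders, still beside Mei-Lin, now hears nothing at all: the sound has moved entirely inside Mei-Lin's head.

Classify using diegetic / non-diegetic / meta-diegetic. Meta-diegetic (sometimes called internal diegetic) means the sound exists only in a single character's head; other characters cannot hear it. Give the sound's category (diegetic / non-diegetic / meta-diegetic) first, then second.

First: the earbuds are a physical source both characters can hear → diegetic.
Second: the music now exists only as Mei-Lin's subjective experience; Anders can no longer hear it → meta-diegetic.

diegetic, meta-diegetic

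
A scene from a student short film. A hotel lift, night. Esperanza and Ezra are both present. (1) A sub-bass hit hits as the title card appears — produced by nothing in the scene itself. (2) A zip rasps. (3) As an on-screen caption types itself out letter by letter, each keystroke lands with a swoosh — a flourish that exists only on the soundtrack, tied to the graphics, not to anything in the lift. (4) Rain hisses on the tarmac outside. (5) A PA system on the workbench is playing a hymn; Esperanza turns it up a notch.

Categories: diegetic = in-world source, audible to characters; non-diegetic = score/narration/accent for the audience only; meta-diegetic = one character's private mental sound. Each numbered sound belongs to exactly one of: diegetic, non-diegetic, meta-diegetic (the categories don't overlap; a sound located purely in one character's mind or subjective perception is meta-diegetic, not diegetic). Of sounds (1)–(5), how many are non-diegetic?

Sound (1): an editorial stinger — it belongs to the cut, not the story world, so non-diegetic.
(2) an in-world source (a zip); characters could hear it → diegetic.
(3) it accompanies on-screen graphics, not anything inside the story world → non-diegetic.
(4) is diegetic: ambient/room sound belonging to the story's physical space.
Sound (5): a PA system is a physical source in the scene and Esperanza reacts to it, so diegetic.
Non-diegetic: (1), (3) — that's 2.

2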